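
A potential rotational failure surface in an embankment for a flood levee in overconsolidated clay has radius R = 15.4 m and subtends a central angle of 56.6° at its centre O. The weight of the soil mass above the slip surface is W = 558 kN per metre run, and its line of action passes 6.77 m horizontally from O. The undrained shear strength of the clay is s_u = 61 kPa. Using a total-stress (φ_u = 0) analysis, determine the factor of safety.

FS = 3.78

Taking moments about the centre O, the resisting moment is provided by the undrained shear strength acting along the arc:
Arc length L_a = R·θ = 15.4·(56.6°·π/180) = 15.4·0.9879 = 15.21 m
M_R = s_u·L_a·R = 61·15.21·15.4 = 14291.1 kN·m/m
M_D = W·d = 558·6.77 = 3777.7 kN·m/m
FS = M_R / M_D = 14291.1 / 3777.7 = 3.783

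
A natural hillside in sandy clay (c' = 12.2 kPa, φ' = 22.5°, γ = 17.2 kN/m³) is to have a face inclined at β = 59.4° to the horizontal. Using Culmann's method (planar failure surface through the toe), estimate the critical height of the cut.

H_c = 11.26 m

Culmann's analysis gives the critical failure plane at α_cr = (β + φ')/2 = (59.4 + 22.5)/2 = 41.0°, and the critical height
H_c = (4c'/γ) · sinβ cosφ' / [1 − cos(β − φ')]
    = (4·12.2/17.2) · sin59.4°·cos22.5° / [1 − cos(36.9°)]
    = 2.837 · 0.8607·0.9239 / [1 − 0.7997]
    = 2.837 · 0.7952 / 0.2003
    = 11.26 m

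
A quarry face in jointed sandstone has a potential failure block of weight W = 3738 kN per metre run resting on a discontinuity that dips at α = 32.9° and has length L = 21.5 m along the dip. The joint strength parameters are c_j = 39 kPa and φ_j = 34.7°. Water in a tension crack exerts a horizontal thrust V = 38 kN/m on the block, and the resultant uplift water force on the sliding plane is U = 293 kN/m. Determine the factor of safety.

Resolving the block weight along and normal to the plane and applying the Mohr–Coulomb strength on the joint:
N' = W cosα − U − V sinα = 3738·cos32.9° − 293 − 38·sin32.9° = 2824.9 kN/m
Driving force T = W sinα + V cosα = 3738·sin32.9° + 38·cos32.9° = 2062.3 kN/m
Resisting force R = c_j·L + N'·tanφ_j = 39·21.5 + 2824.9·tan34.7° = 838.5 + 1956.0 = 2794.5 kN/m
FS = R / T = 2794.5 / 2062.3 = 1.355

FS = 1.36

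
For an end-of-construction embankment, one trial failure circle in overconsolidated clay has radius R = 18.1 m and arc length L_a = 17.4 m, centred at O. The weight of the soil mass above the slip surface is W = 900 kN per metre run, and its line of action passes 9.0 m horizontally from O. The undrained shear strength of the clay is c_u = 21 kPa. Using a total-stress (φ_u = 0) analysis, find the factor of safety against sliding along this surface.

FS = 0.82

Taking moments about the centre O, the resisting moment is provided by the undrained shear strength acting along the arc:
M_R = c_u·L_a·R = 21·17.40·18.1 = 6613.7 kN·m/m
M_D = W·d = 900·9.0 = 8100.0 kN·m/m
FS = M_R / M_D = 6613.7 / 8100.0 = 0.817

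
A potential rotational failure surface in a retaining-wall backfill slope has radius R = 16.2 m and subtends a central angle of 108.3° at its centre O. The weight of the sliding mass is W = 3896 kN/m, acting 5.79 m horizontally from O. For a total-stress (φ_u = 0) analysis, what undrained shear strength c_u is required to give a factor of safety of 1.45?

FS = c_u·L_a·R / (W·d), so c_u = FS·W·d / (L_a·R).
Arc length L_a = R·θ = 16.2·(108.3°·π/180) = 16.2·1.8902 = 30.62 m
c_u = 1.45·3896·5.79 / (30.62·16.2) = 32708.9 / 496.06 = 65.94 kPa

c_u = 65.9 kPa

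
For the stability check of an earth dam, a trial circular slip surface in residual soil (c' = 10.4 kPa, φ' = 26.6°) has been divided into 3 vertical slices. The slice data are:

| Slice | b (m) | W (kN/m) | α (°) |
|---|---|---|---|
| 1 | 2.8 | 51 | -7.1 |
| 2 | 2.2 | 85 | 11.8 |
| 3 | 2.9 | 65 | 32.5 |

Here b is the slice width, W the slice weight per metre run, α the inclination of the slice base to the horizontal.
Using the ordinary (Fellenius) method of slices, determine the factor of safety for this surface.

FS = 3.98

Ordinary method of slices: FS = Σ[c'·Δl_i + (W_i cosα_i)·tanφ'] / Σ W_i sinα_i, with Δl_i = b_i / cosα_i.
Slice 1: Δl = 2.8/cos(-7.1°) = 2.822 m; N'_1 = 51·cos(-7.1°) = 50.6; c'Δl = 29.35; W sinα = -6.3
Slice 2: Δl = 2.2/cos11.8° = 2.247 m; N'_2 = 85·cos11.8° = 83.2; c'Δl = 23.37; W sinα = 17.4
Slice 3: Δl = 2.9/cos32.5° = 3.438 m; N'_3 = 65·cos32.5° = 54.8; c'Δl = 35.76; W sinα = 34.9
Σc'Δl = 88.5 kN/m; ΣN' = 188.6 kN/m; ΣW sinα = 46.0 kN/m
Resisting = 88.5 + 188.6·tan26.6° = 88.5 + 94.5 = 182.9 kN/m
FS = 182.9 / 46.0 = 3.977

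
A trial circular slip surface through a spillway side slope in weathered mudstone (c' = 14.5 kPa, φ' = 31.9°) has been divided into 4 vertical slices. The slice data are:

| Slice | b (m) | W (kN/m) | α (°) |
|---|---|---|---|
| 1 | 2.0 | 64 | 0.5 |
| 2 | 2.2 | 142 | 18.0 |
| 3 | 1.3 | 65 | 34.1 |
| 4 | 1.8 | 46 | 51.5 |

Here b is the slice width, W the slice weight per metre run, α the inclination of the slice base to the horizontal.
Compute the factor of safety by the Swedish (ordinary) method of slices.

Ordinary method of slices: FS = Σ[c'·Δl_i + (W_i cosα_i)·tanφ'] / Σ W_i sinα_i, with Δl_i = b_i / cosα_i.
Slice 1: Δl = 2.0/cos0.5° = 2.000 m; N'_1 = 64·cos0.5° = 64.0; c'Δl = 29.00; W sinα = 0.6
Slice 2: Δl = 2.2/cos18.0° = 2.313 m; N'_2 = 142·cos18.0° = 135.1; c'Δl = 33.54; W sinα = 43.9
Slice 3: Δl = 1.3/cos34.1° = 1.570 m; N'_3 = 65·cos34.1° = 53.8; c'Δl = 22.76; W sinα = 36.4
Slice 4: Δl = 1.8/cos51.5° = 2.891 m; N'_4 = 46·cos51.5° = 28.6; c'Δl = 41.93; W sinα = 36.0
Σc'Δl = 127.2 kN/m; ΣN' = 281.5 kN/m; ΣW sinα = 116.9 kN/m
Resisting = 127.2 + 281.5·tan31.9° = 127.2 + 175.2 = 302.5 kN/m
FS = 302.5 / 116.9 = 2.588

FS = 2.59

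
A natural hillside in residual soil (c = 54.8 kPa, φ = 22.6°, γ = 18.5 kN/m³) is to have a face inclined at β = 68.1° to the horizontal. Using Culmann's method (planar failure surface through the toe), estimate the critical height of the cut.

H_c = 33.93 m

Culmann's analysis gives the critical failure plane at α_cr = (β + φ)/2 = (68.1 + 22.6)/2 = 45.3°, and the critical height
H_c = (4c/γ) · sinβ cosφ / [1 − cos(β − φ)]
    = (4·54.8/18.5) · sin68.1°·cos22.6° / [1 − cos(45.5°)]
    = 11.849 · 0.9278·0.9232 / [1 − 0.7009]
    = 11.849 · 0.8566 / 0.2991
    = 33.93 m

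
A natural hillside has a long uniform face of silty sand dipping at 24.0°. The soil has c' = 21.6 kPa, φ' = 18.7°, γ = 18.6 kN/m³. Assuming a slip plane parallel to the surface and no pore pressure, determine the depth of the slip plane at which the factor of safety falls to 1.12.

z = 8.69 m

Setting FS = 1.12 in FS = [c' + γz cos²β tanφ'] / [γz sinβ cosβ] and solving for z:
z = c' / [γ cosβ (FS·sinβ − cosβ·tanφ')]
  = 21.6 / [18.6·cos24.0°·(1.12·sin24.0° − cos24.0°·tan18.7°)]
  = 21.6 / [18.6·0.9135·(1.12·0.4067 − 0.9135·0.3385)]
  = 21.6 / 2.4864 = 8.687 m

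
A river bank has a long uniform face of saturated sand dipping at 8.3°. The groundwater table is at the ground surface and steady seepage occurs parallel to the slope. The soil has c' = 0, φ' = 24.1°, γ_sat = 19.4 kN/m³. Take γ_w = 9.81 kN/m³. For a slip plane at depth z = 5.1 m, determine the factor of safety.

With seepage parallel to the slope and the water table at the surface, the effective normal stress on the slip plane uses the buoyant unit weight γ' = γ_sat − γ_w while the driving shear stress uses γ_sat:
FS = [c' + γ' z cos²β tanφ'] / [γ_sat z sinβ cosβ]
(For c' = 0 this reduces to FS = (γ'/γ_sat)·tanφ'/tanβ.)
γ' = 19.4 − 9.81 = 9.59 kN/m³
Numerator = 0.0 + 9.59·5.1·cos²8.3°·tan24.1° = 0.0 + 9.59·5.1·0.9792·0.4473 = 21.422 kPa
Denominator = 19.4·5.1·sin8.3°·cos8.3° = 19.4·5.1·0.1444·0.9895 = 14.133 kPa
FS = 21.422 / 14.133 = 1.516

FS = 1.52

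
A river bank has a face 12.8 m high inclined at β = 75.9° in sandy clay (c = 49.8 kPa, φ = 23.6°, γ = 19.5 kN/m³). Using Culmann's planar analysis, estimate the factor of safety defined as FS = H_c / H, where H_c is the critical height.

FS = 1.83

H_c = (4c/γ) · sinβ cosφ / [1 − cos(β − φ)]
    = (4·49.8/19.5) · sin75.9°·cos23.6° / [1 − cos52.3°]
    = 10.215 · 0.8888 / 0.3885 = 23.37 m
FS = H_c / H = 23.37 / 12.8 = 1.826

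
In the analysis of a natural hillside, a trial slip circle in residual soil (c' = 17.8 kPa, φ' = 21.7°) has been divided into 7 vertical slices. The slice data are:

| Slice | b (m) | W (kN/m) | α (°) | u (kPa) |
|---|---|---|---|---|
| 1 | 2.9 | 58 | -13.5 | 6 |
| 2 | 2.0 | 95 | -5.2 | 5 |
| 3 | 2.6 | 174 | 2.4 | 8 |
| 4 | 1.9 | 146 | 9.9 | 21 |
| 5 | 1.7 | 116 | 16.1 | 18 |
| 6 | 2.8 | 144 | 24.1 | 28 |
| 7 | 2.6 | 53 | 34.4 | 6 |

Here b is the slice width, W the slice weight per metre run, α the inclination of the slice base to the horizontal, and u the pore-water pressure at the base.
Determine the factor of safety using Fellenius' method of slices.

FS = 3.98

Ordinary method of slices: FS = Σ[c'·Δl_i + (W_i cosα_i − u_i·Δl_i)·tanφ'] / Σ W_i sinα_i, with Δl_i = b_i / cosα_i.
Slice 1: Δl = 2.9/cos(-13.5°) = 2.982 m; N'_1 = 58·cos(-13.5°) − 6·2.982 = 38.5; c'Δl = 53.09; W sinα = -13.5
Slice 2: Δl = 2.0/cos(-5.2°) = 2.008 m; N'_2 = 95·cos(-5.2°) − 5·2.008 = 84.6; c'Δl = 35.75; W sinα = -8.6
Slice 3: Δl = 2.6/cos2.4° = 2.602 m; N'_3 = 174·cos2.4° − 8·2.602 = 153.0; c'Δl = 46.32; W sinα = 7.3
Slice 4: Δl = 1.9/cos9.9° = 1.929 m; N'_4 = 146·cos9.9° − 21·1.929 = 103.3; c'Δl = 34.33; W sinα = 25.1
Slice 5: Δl = 1.7/cos16.1° = 1.769 m; N'_5 = 116·cos16.1° − 18·1.769 = 79.6; c'Δl = 31.50; W sinα = 32.2
Slice 6: Δl = 2.8/cos24.1° = 3.067 m; N'_6 = 144·cos24.1° − 28·3.067 = 45.6; c'Δl = 54.60; W sinα = 58.8
Slice 7: Δl = 2.6/cos34.4° = 3.151 m; N'_7 = 53·cos34.4° − 6·3.151 = 24.8; c'Δl = 56.09; W sinα = 29.9
Σc'Δl = 311.7 kN/m; ΣN' = 529.4 kN/m; ΣW sinα = 131.1 kN/m
Resisting = 311.7 + 529.4·tan21.7° = 311.7 + 210.7 = 522.3 kN/m
FS = 522.3 / 131.1 = 3.983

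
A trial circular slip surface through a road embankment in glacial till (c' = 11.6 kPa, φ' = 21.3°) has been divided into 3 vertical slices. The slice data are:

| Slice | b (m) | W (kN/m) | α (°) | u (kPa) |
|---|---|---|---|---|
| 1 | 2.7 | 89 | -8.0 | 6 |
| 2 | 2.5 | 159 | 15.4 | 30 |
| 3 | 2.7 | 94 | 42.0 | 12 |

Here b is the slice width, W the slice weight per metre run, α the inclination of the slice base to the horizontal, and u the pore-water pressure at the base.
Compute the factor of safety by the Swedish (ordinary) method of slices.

FS = 1.85

Ordinary method of slices: FS = Σ[c'·Δl_i + (W_i cosα_i − u_i·Δl_i)·tanφ'] / Σ W_i sinα_i, with Δl_i = b_i / cosα_i.
Slice 1: Δl = 2.7/cos(-8.0°) = 2.727 m; N'_1 = 89·cos(-8.0°) − 6·2.727 = 71.8; c'Δl = 31.63; W sinα = -12.4
Slice 2: Δl = 2.5/cos15.4° = 2.593 m; N'_2 = 159·cos15.4° − 30·2.593 = 75.5; c'Δl = 30.08; W sinα = 42.2
Slice 3: Δl = 2.7/cos42.0° = 3.633 m; N'_3 = 94·cos42.0° − 12·3.633 = 26.3; c'Δl = 42.15; W sinα = 62.9
Σc'Δl = 103.9 kN/m; ΣN' = 173.5 kN/m; ΣW sinα = 92.7 kN/m
Resisting = 103.9 + 173.5·tan21.3° = 103.9 + 67.7 = 171.5 kN/m
FS = 171.5 / 92.7 = 1.849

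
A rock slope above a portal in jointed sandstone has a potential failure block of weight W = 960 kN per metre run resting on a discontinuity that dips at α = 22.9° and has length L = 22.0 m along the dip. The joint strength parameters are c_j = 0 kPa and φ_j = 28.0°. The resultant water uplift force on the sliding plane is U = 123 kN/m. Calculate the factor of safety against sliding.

Resolving the block weight along and normal to the plane and applying the Mohr–Coulomb strength on the joint:
N' = W cosα − U = 960·cos22.9° − 123 = 761.3 kN/m
Driving force T = W sinα = 960·sin22.9° = 373.6 kN/m
Resisting force R = c_j·L + N'·tanφ_j = 0·22.0 + 761.3·tan28.0° = 0.0 + 404.8 = 404.8 kN/m
FS = R / T = 404.8 / 373.6 = 1.084

FS = 1.08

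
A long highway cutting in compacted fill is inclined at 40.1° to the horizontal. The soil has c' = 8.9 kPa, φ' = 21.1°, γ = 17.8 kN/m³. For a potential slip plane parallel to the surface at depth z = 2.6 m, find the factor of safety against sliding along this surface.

For an infinite slope with a slip plane parallel to the surface (no pore pressure): FS = [c' + γz cos²β tanφ'] / [γz sinβ cosβ].
γz = 17.8·2.6 = 46.28 kN/m²
Numerator = 8.9 + 46.28·cos²40.1°·tan21.1° = 8.9 + 46.28·0.5851·0.3859 = 19.349 kPa
Denominator = 46.28·sin40.1°·cos40.1° = 46.28·0.6441·0.7649 = 22.802 kPa
FS = 19.349 / 22.802 = 0.849

FS = 0.85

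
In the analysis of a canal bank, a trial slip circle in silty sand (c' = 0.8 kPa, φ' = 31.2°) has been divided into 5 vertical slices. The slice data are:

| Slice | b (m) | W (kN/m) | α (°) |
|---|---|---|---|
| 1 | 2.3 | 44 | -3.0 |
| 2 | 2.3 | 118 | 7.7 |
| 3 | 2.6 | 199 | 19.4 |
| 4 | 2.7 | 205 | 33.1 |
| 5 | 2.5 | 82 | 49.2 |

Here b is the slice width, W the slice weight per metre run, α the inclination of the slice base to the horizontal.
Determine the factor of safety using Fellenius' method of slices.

Ordinary method of slices: FS = Σ[c'·Δl_i + (W_i cosα_i)·tanφ'] / Σ W_i sinα_i, with Δl_i = b_i / cosα_i.
Slice 1: Δl = 2.3/cos(-3.0°) = 2.303 m; N'_1 = 44·cos(-3.0°) = 43.9; c'Δl = 1.84; W sinα = -2.3
Slice 2: Δl = 2.3/cos7.7° = 2.321 m; N'_2 = 118·cos7.7° = 116.9; c'Δl = 1.86; W sinα = 15.8
Slice 3: Δl = 2.6/cos19.4° = 2.757 m; N'_3 = 199·cos19.4° = 187.7; c'Δl = 2.21; W sinα = 66.1
Slice 4: Δl = 2.7/cos33.1° = 3.223 m; N'_4 = 205·cos33.1° = 171.7; c'Δl = 2.58; W sinα = 112.0
Slice 5: Δl = 2.5/cos49.2° = 3.826 m; N'_5 = 82·cos49.2° = 53.6; c'Δl = 3.06; W sinα = 62.1
Σc'Δl = 11.5 kN/m; ΣN' = 573.9 kN/m; ΣW sinα = 253.6 kN/m
Resisting = 11.5 + 573.9·tan31.2° = 11.5 + 347.6 = 359.1 kN/m
FS = 359.1 / 253.6 = 1.416

FS = 1.42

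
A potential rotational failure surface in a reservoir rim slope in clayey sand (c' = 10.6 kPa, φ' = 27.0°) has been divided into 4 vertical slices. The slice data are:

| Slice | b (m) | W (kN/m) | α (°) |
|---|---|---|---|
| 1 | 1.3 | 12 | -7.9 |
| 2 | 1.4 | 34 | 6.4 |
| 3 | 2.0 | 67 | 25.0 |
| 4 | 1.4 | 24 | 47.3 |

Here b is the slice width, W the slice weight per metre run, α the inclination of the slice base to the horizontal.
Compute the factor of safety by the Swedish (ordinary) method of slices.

FS = 2.84

Ordinary method of slices: FS = Σ[c'·Δl_i + (W_i cosα_i)·tanφ'] / Σ W_i sinα_i, with Δl_i = b_i / cosα_i.
Slice 1: Δl = 1.3/cos(-7.9°) = 1.312 m; N'_1 = 12·cos(-7.9°) = 11.9; c'Δl = 13.91; W sinα = -1.6
Slice 2: Δl = 1.4/cos6.4° = 1.409 m; N'_2 = 34·cos6.4° = 33.8; c'Δl = 14.93; W sinα = 3.8
Slice 3: Δl = 2.0/cos25.0° = 2.207 m; N'_3 = 67·cos25.0° = 60.7; c'Δl = 23.39; W sinα = 28.3
Slice 4: Δl = 1.4/cos47.3° = 2.064 m; N'_4 = 24·cos47.3° = 16.3; c'Δl = 21.88; W sinα = 17.6
Σc'Δl = 74.1 kN/m; ΣN' = 122.7 kN/m; ΣW sinα = 48.1 kN/m
Resisting = 74.1 + 122.7·tan27.0° = 74.1 + 62.5 = 136.6 kN/m
FS = 136.6 / 48.1 = 2.841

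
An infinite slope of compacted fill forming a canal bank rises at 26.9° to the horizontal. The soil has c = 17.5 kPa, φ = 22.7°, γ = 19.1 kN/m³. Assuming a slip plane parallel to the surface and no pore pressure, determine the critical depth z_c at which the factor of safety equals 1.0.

Setting FS = 1.00 in FS = [c + γz cos²β tanφ] / [γz sinβ cosβ] and solving for z:
z = c / [γ cosβ (FS·sinβ − cosβ·tanφ)]
  = 17.5 / [19.1·cos26.9°·(1.00·sin26.9° − cos26.9°·tan22.7°)]
  = 17.5 / [19.1·0.8918·(1.00·0.4524 − 0.8918·0.4183)]
  = 17.5 / 1.3522 = 12.942 m

z_c = 12.94 m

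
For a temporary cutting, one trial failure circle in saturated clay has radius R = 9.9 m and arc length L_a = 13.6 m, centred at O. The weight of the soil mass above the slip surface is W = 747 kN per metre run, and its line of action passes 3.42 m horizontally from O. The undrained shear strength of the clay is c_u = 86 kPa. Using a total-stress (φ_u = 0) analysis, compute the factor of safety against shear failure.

Taking moments about the centre O, the resisting moment is provided by the undrained shear strength acting along the arc:
M_R = c_u·L_a·R = 86·13.60·9.9 = 11579.0 kN·m/m
M_D = W·d = 747·3.42 = 2554.7 kN·m/m
FS = M_R / M_D = 11579.0 / 2554.7 = 4.532

FS = 4.53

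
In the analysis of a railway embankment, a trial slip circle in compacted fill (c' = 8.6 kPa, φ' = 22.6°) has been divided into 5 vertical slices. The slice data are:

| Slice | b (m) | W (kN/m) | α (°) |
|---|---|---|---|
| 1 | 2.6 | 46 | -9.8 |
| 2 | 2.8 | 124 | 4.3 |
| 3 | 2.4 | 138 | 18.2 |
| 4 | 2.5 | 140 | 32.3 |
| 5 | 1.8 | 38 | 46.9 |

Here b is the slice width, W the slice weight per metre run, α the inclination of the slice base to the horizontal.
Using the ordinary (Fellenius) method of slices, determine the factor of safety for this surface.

Ordinary method of slices: FS = Σ[c'·Δl_i + (W_i cosα_i)·tanφ'] / Σ W_i sinα_i, with Δl_i = b_i / cosα_i.
Slice 1: Δl = 2.6/cos(-9.8°) = 2.639 m; N'_1 = 46·cos(-9.8°) = 45.3; c'Δl = 22.69; W sinα = -7.8
Slice 2: Δl = 2.8/cos4.3° = 2.808 m; N'_2 = 124·cos4.3° = 123.7; c'Δl = 24.15; W sinα = 9.3
Slice 3: Δl = 2.4/cos18.2° = 2.526 m; N'_3 = 138·cos18.2° = 131.1; c'Δl = 21.73; W sinα = 43.1
Slice 4: Δl = 2.5/cos32.3° = 2.958 m; N'_4 = 140·cos32.3° = 118.3; c'Δl = 25.44; W sinα = 74.8
Slice 5: Δl = 1.8/cos46.9° = 2.634 m; N'_5 = 38·cos46.9° = 26.0; c'Δl = 22.66; W sinα = 27.7
Σc'Δl = 116.7 kN/m; ΣN' = 444.4 kN/m; ΣW sinα = 147.1 kN/m
Resisting = 116.7 + 444.4·tan22.6° = 116.7 + 185.0 = 301.6 kN/m
FS = 301.6 / 147.1 = 2.050

FS = 2.05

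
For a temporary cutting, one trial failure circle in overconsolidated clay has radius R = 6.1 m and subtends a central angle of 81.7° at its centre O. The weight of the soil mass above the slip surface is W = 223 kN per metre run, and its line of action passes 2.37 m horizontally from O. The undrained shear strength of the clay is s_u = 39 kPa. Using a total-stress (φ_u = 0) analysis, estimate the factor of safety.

Taking moments about the centre O, the resisting moment is provided by the undrained shear strength acting along the arc:
Arc length L_a = R·θ = 6.1·(81.7°·π/180) = 6.1·1.4259 = 8.70 m
M_R = s_u·L_a·R = 39·8.70·6.1 = 2069.3 kN·m/m
M_D = W·d = 223·2.37 = 528.5 kN·m/m
FS = M_R / M_D = 2069.3 / 528.5 = 3.915

FS = 3.92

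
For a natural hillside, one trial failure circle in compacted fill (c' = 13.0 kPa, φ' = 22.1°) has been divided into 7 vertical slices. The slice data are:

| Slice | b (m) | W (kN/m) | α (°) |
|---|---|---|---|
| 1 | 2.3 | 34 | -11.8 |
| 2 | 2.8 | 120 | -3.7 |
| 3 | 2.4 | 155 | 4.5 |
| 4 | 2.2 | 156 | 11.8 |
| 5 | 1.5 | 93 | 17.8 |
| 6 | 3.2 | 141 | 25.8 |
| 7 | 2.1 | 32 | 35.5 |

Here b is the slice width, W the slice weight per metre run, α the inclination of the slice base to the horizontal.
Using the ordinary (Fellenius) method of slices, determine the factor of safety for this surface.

FS = 3.72

Ordinary method of slices: FS = Σ[c'·Δl_i + (W_i cosα_i)·tanφ'] / Σ W_i sinα_i, with Δl_i = b_i / cosα_i.
Slice 1: Δl = 2.3/cos(-11.8°) = 2.350 m; N'_1 = 34·cos(-11.8°) = 33.3; c'Δl = 30.55; W sinα = -7.0
Slice 2: Δl = 2.8/cos(-3.7°) = 2.806 m; N'_2 = 120·cos(-3.7°) = 119.7; c'Δl = 36.48; W sinα = -7.7
Slice 3: Δl = 2.4/cos4.5° = 2.407 m; N'_3 = 155·cos4.5° = 154.5; c'Δl = 31.30; W sinα = 12.2
Slice 4: Δl = 2.2/cos11.8° = 2.247 m; N'_4 = 156·cos11.8° = 152.7; c'Δl = 29.22; W sinα = 31.9
Slice 5: Δl = 1.5/cos17.8° = 1.575 m; N'_5 = 93·cos17.8° = 88.5; c'Δl = 20.48; W sinα = 28.4
Slice 6: Δl = 3.2/cos25.8° = 3.554 m; N'_6 = 141·cos25.8° = 126.9; c'Δl = 46.21; W sinα = 61.4
Slice 7: Δl = 2.1/cos35.5° = 2.579 m; N'_7 = 32·cos35.5° = 26.1; c'Δl = 33.53; W sinα = 18.6
Σc'Δl = 227.8 kN/m; ΣN' = 701.8 kN/m; ΣW sinα = 137.7 kN/m
Resisting = 227.8 + 701.8·tan22.1° = 227.8 + 285.0 = 512.7 kN/m
FS = 512.7 / 137.7 = 3.722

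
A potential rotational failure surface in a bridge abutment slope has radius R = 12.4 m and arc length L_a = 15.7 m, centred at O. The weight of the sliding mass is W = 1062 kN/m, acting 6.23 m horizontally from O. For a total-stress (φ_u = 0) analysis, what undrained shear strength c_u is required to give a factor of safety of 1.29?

c_u = 43.8 kPa

FS = c_u·L_a·R / (W·d), so c_u = FS·W·d / (L_a·R).
c_u = 1.29·1062·6.23 / (15.70·12.4) = 8535.0 / 194.68 = 43.84 kPa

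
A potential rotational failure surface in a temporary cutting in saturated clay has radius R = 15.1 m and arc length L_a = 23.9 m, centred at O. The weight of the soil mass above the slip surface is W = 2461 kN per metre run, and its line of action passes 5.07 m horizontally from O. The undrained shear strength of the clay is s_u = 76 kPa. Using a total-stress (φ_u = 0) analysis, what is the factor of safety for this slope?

FS = 2.20

Taking moments about the centre O, the resisting moment is provided by the undrained shear strength acting along the arc:
M_R = s_u·L_a·R = 76·23.90·15.1 = 27427.6 kN·m/m
M_D = W·d = 2461·5.07 = 12477.3 kN·m/m
FS = M_R / M_D = 27427.6 / 12477.3 = 2.198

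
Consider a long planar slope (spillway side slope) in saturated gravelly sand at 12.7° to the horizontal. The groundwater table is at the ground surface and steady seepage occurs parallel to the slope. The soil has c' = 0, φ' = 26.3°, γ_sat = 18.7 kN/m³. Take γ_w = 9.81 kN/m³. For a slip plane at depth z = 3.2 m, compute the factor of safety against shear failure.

FS = 1.04

With seepage parallel to the slope and the water table at the surface, the effective normal stress on the slip plane uses the buoyant unit weight γ' = γ_sat − γ_w while the driving shear stress uses γ_sat:
FS = [c' + γ' z cos²β tanφ'] / [γ_sat z sinβ cosβ]
(For c' = 0 this reduces to FS = (γ'/γ_sat)·tanφ'/tanβ.)
γ' = 18.7 − 9.81 = 8.89 kN/m³
Numerator = 0.0 + 8.89·3.2·cos²12.7°·tan26.3° = 0.0 + 8.89·3.2·0.9517·0.4942 = 13.380 kPa
Denominator = 18.7·3.2·sin12.7°·cos12.7° = 18.7·3.2·0.2198·0.9755 = 12.834 kPa
FS = 13.380 / 12.834 = 1.043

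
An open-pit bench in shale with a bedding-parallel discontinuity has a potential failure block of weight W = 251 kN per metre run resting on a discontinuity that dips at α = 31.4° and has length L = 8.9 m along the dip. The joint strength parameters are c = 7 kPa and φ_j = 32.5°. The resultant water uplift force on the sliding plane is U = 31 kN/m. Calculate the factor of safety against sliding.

FS = 1.37

Resolving the block weight along and normal to the plane and applying the Mohr–Coulomb strength on the joint:
N' = W cosα − U = 251·cos31.4° − 31 = 183.2 kN/m
Driving force T = W sinα = 251·sin31.4° = 130.8 kN/m
Resisting force R = c·L + N'·tanφ_j = 7·8.9 + 183.2·tan32.5° = 62.3 + 116.7 = 179.0 kN/m
FS = R / T = 179.0 / 130.8 = 1.369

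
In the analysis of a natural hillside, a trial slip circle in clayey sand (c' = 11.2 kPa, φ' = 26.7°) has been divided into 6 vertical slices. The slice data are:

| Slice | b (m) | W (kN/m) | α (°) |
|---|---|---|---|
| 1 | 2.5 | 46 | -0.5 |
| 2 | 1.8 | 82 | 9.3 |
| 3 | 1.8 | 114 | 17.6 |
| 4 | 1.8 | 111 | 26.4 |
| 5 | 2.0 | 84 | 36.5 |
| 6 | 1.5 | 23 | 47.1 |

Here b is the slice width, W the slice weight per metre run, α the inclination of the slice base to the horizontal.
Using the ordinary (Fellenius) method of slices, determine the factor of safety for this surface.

FS = 2.17

Ordinary method of slices: FS = Σ[c'·Δl_i + (W_i cosα_i)·tanφ'] / Σ W_i sinα_i, with Δl_i = b_i / cosα_i.
Slice 1: Δl = 2.5/cos(-0.5°) = 2.500 m; N'_1 = 46·cos(-0.5°) = 46.0; c'Δl = 28.00; W sinα = -0.4
Slice 2: Δl = 1.8/cos9.3° = 1.824 m; N'_2 = 82·cos9.3° = 80.9; c'Δl = 20.43; W sinα = 13.3
Slice 3: Δl = 1.8/cos17.6° = 1.888 m; N'_3 = 114·cos17.6° = 108.7; c'Δl = 21.15; W sinα = 34.5
Slice 4: Δl = 1.8/cos26.4° = 2.010 m; N'_4 = 111·cos26.4° = 99.4; c'Δl = 22.51; W sinα = 49.4
Slice 5: Δl = 2.0/cos36.5° = 2.488 m; N'_5 = 84·cos36.5° = 67.5; c'Δl = 27.87; W sinα = 50.0
Slice 6: Δl = 1.5/cos47.1° = 2.204 m; N'_6 = 23·cos47.1° = 15.7; c'Δl = 24.68; W sinα = 16.8
Σc'Δl = 144.6 kN/m; ΣN' = 418.2 kN/m; ΣW sinα = 163.5 kN/m
Resisting = 144.6 + 418.2·tan26.7° = 144.6 + 210.3 = 355.0 kN/m
FS = 355.0 / 163.5 = 2.171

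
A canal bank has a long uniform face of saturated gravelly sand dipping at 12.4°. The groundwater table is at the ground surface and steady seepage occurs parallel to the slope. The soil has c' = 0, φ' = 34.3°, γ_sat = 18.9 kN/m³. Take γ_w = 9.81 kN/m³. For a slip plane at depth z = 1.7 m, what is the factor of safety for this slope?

With seepage parallel to the slope and the water table at the surface, the effective normal stress on the slip plane uses the buoyant unit weight γ' = γ_sat − γ_w while the driving shear stress uses γ_sat:
FS = [c' + γ' z cos²β tanφ'] / [γ_sat z sinβ cosβ]
(For c' = 0 this reduces to FS = (γ'/γ_sat)·tanφ'/tanβ.)
γ' = 18.9 − 9.81 = 9.09 kN/m³
Numerator = 0.0 + 9.09·1.7·cos²12.4°·tan34.3° = 0.0 + 9.09·1.7·0.9539·0.6822 = 10.055 kPa
Denominator = 18.9·1.7·sin12.4°·cos12.4° = 18.9·1.7·0.2147·0.9767 = 6.738 kPa
FS = 10.055 / 6.738 = 1.492

FS = 1.49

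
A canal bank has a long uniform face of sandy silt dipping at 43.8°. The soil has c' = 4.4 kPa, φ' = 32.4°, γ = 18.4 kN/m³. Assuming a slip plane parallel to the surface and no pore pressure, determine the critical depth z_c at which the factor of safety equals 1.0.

Setting FS = 1.00 in FS = [c' + γz cos²β tanφ'] / [γz sinβ cosβ] and solving for z:
z = c' / [γ cosβ (FS·sinβ − cosβ·tanφ')]
  = 4.4 / [18.4·cos43.8°·(1.00·sin43.8° − cos43.8°·tan32.4°)]
  = 4.4 / [18.4·0.7218·(1.00·0.6921 − 0.7218·0.6346)]
  = 4.4 / 3.1089 = 1.415 m

z_c = 1.42 m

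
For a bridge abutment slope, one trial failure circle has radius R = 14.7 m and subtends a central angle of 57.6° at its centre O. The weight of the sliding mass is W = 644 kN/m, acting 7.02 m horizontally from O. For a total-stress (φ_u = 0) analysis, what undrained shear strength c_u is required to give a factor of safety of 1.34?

FS = c_u·L_a·R / (W·d), so c_u = FS·W·d / (L_a·R).
Arc length L_a = R·θ = 14.7·(57.6°·π/180) = 14.7·1.0053 = 14.78 m
c_u = 1.34·644·7.02 / (14.78·14.7) = 6058.0 / 217.24 = 27.89 kPa

c_u = 27.9 kPa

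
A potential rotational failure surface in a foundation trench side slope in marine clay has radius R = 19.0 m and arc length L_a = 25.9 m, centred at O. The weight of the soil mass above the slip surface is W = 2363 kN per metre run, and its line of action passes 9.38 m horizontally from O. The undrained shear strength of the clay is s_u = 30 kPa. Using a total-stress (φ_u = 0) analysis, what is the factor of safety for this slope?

FS = 0.67

Taking moments about the centre O, the resisting moment is provided by the undrained shear strength acting along the arc:
M_R = s_u·L_a·R = 30·25.90·19.0 = 14763.0 kN·m/m
M_D = W·d = 2363·9.38 = 22164.9 kN·m/m
FS = M_R / M_D = 14763.0 / 22164.9 = 0.666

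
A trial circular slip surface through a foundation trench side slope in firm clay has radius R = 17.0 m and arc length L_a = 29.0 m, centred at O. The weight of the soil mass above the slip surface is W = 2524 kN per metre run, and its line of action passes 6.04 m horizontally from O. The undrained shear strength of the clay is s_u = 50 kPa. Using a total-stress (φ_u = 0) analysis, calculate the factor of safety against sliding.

FS = 1.62

Taking moments about the centre O, the resisting moment is provided by the undrained shear strength acting along the arc:
M_R = s_u·L_a·R = 50·29.00·17.0 = 24650.0 kN·m/m
M_D = W·d = 2524·6.04 = 15245.0 kN·m/m
FS = M_R / M_D = 24650.0 / 15245.0 = 1.617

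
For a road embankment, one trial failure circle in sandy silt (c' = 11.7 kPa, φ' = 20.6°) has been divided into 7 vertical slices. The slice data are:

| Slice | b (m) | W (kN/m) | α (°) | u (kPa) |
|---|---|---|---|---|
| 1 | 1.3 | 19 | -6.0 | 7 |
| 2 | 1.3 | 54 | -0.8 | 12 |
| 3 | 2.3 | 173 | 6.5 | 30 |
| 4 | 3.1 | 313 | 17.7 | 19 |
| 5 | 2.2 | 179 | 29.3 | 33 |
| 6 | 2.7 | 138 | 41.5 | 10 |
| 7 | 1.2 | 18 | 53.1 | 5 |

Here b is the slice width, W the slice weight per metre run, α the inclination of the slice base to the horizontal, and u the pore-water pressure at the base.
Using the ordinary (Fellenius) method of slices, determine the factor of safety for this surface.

FS = 1.27

Ordinary method of slices: FS = Σ[c'·Δl_i + (W_i cosα_i − u_i·Δl_i)·tanφ'] / Σ W_i sinα_i, with Δl_i = b_i / cosα_i.
Slice 1: Δl = 1.3/cos(-6.0°) = 1.307 m; N'_1 = 19·cos(-6.0°) − 7·1.307 = 9.7; c'Δl = 15.29; W sinα = -2.0
Slice 2: Δl = 1.3/cos(-0.8°) = 1.300 m; N'_2 = 54·cos(-0.8°) − 12·1.300 = 38.4; c'Δl = 15.21; W sinα = -0.8
Slice 3: Δl = 2.3/cos6.5° = 2.315 m; N'_3 = 173·cos6.5° − 30·2.315 = 102.4; c'Δl = 27.08; W sinα = 19.6
Slice 4: Δl = 3.1/cos17.7° = 3.254 m; N'_4 = 313·cos17.7° − 19·3.254 = 236.4; c'Δl = 38.07; W sinα = 95.2
Slice 5: Δl = 2.2/cos29.3° = 2.523 m; N'_5 = 179·cos29.3° − 33·2.523 = 72.9; c'Δl = 29.52; W sinα = 87.6
Slice 6: Δl = 2.7/cos41.5° = 3.605 m; N'_6 = 138·cos41.5° − 10·3.605 = 67.3; c'Δl = 42.18; W sinα = 91.4
Slice 7: Δl = 1.2/cos53.1° = 1.999 m; N'_7 = 18·cos53.1° − 5·1.999 = 0.8; c'Δl = 23.38; W sinα = 14.4
Σc'Δl = 190.7 kN/m; ΣN' = 527.9 kN/m; ΣW sinα = 305.4 kN/m
Resisting = 190.7 + 527.9·tan20.6° = 190.7 + 198.4 = 389.2 kN/m
FS = 389.2 / 305.4 = 1.274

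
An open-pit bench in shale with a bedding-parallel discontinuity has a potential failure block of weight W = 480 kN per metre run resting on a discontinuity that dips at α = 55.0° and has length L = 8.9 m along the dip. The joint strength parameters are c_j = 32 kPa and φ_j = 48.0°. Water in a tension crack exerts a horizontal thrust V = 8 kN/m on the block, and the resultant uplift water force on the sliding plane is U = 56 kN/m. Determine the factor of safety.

Resolving the block weight along and normal to the plane and applying the Mohr–Coulomb strength on the joint:
N' = W cosα − U − V sinα = 480·cos55.0° − 56 − 8·sin55.0° = 212.8 kN/m
Driving force T = W sinα + V cosα = 480·sin55.0° + 8·cos55.0° = 397.8 kN/m
Resisting force R = c_j·L + N'·tanφ_j = 32·8.9 + 212.8·tan48.0° = 284.8 + 236.3 = 521.1 kN/m
FS = R / T = 521.1 / 397.8 = 1.310

FS = 1.31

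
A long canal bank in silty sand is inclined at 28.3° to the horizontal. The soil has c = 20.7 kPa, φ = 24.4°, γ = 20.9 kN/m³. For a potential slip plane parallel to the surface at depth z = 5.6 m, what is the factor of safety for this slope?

FS = 1.27

For an infinite slope with a slip plane parallel to the surface (no pore pressure): FS = [c + γz cos²β tanφ] / [γz sinβ cosβ].
γz = 20.9·5.6 = 117.04 kN/m²
Numerator = 20.7 + 117.04·cos²28.3°·tan24.4° = 20.7 + 117.04·0.7752·0.4536 = 61.859 kPa
Denominator = 117.04·sin28.3°·cos28.3° = 117.04·0.4741·0.8805 = 48.855 kPa
FS = 61.859 / 48.855 = 1.266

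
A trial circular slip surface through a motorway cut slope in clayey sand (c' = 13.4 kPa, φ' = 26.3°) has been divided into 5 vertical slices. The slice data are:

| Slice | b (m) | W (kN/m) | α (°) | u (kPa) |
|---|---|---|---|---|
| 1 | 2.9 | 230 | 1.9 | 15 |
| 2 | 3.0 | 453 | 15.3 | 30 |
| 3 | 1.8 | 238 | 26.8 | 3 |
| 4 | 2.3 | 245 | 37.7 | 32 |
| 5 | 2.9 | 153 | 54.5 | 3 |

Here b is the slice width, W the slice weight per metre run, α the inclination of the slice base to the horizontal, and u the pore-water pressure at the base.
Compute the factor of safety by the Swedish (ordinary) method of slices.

Ordinary method of slices: FS = Σ[c'·Δl_i + (W_i cosα_i − u_i·Δl_i)·tanφ'] / Σ W_i sinα_i, with Δl_i = b_i / cosα_i.
Slice 1: Δl = 2.9/cos1.9° = 2.902 m; N'_1 = 230·cos1.9° − 15·2.902 = 186.3; c'Δl = 38.88; W sinα = 7.6
Slice 2: Δl = 3.0/cos15.3° = 3.110 m; N'_2 = 453·cos15.3° − 30·3.110 = 343.6; c'Δl = 41.68; W sinα = 119.5
Slice 3: Δl = 1.8/cos26.8° = 2.017 m; N'_3 = 238·cos26.8° − 3·2.017 = 206.4; c'Δl = 27.02; W sinα = 107.3
Slice 4: Δl = 2.3/cos37.7° = 2.907 m; N'_4 = 245·cos37.7° − 32·2.907 = 100.8; c'Δl = 38.95; W sinα = 149.8
Slice 5: Δl = 2.9/cos54.5° = 4.994 m; N'_5 = 153·cos54.5° − 3·4.994 = 73.9; c'Δl = 66.92; W sinα = 124.6
Σc'Δl = 213.5 kN/m; ΣN' = 911.1 kN/m; ΣW sinα = 508.9 kN/m
Resisting = 213.5 + 911.1·tan26.3° = 213.5 + 450.3 = 663.7 kN/m
FS = 663.7 / 508.9 = 1.304

FS = 1.30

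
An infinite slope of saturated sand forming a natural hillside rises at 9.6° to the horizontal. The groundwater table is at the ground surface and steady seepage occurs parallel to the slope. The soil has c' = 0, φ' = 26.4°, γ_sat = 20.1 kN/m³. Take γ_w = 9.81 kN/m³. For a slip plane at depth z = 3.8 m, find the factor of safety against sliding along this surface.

With seepage parallel to the slope and the water table at the surface, the effective normal stress on the slip plane uses the buoyant unit weight γ' = γ_sat − γ_w while the driving shear stress uses γ_sat:
FS = [c' + γ' z cos²β tanφ'] / [γ_sat z sinβ cosβ]
(For c' = 0 this reduces to FS = (γ'/γ_sat)·tanφ'/tanβ.)
γ' = 20.1 − 9.81 = 10.29 kN/m³
Numerator = 0.0 + 10.29·3.8·cos²9.6°·tan26.4° = 0.0 + 10.29·3.8·0.9722·0.4964 = 18.871 kPa
Denominator = 20.1·3.8·sin9.6°·cos9.6° = 20.1·3.8·0.1668·0.9860 = 12.559 kPa
FS = 18.871 / 12.559 = 1.503

FS = 1.50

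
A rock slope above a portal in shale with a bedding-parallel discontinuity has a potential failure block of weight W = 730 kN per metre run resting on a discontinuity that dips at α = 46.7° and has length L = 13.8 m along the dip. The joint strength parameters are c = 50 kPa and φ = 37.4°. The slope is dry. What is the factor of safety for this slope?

Resolving the block weight along and normal to the plane and applying the Mohr–Coulomb strength on the joint:
N' = W cosα = 730·cos46.7° = 500.6 kN/m
Driving force T = W sinα = 730·sin46.7° = 531.3 kN/m
Resisting force R = c·L + N'·tanφ = 50·13.8 + 500.6·tan37.4° = 690.0 + 382.8 = 1072.8 kN/m
FS = R / T = 1072.8 / 531.3 = 2.019

FS = 2.02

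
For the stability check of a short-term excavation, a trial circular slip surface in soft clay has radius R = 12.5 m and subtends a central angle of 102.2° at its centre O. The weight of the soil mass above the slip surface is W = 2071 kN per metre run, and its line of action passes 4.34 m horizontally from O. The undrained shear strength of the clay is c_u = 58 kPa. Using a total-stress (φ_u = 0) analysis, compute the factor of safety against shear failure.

FS = 1.80

Taking moments about the centre O, the resisting moment is provided by the undrained shear strength acting along the arc:
Arc length L_a = R·θ = 12.5·(102.2°·π/180) = 12.5·1.7837 = 22.30 m
M_R = c_u·L_a·R = 58·22.30·12.5 = 16165.0 kN·m/m
M_D = W·d = 2071·4.34 = 8988.1 kN·m/m
FS = M_R / M_D = 16165.0 / 8988.1 = 1.798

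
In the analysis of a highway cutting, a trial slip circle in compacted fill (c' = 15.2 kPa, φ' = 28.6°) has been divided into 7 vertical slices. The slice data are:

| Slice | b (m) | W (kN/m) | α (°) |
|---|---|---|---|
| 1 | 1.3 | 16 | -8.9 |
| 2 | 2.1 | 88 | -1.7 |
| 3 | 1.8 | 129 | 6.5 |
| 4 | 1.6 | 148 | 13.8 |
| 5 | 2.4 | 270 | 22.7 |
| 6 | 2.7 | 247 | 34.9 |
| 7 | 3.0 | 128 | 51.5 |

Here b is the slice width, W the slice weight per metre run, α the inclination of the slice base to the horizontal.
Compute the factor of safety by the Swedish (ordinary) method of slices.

Ordinary method of slices: FS = Σ[c'·Δl_i + (W_i cosα_i)·tanφ'] / Σ W_i sinα_i, with Δl_i = b_i / cosα_i.
Slice 1: Δl = 1.3/cos(-8.9°) = 1.316 m; N'_1 = 16·cos(-8.9°) = 15.8; c'Δl = 20.00; W sinα = -2.5
Slice 2: Δl = 2.1/cos(-1.7°) = 2.101 m; N'_2 = 88·cos(-1.7°) = 88.0; c'Δl = 31.93; W sinα = -2.6
Slice 3: Δl = 1.8/cos6.5° = 1.812 m; N'_3 = 129·cos6.5° = 128.2; c'Δl = 27.54; W sinα = 14.6
Slice 4: Δl = 1.6/cos13.8° = 1.648 m; N'_4 = 148·cos13.8° = 143.7; c'Δl = 25.04; W sinα = 35.3
Slice 5: Δl = 2.4/cos22.7° = 2.602 m; N'_5 = 270·cos22.7° = 249.1; c'Δl = 39.54; W sinα = 104.2
Slice 6: Δl = 2.7/cos34.9° = 3.292 m; N'_6 = 247·cos34.9° = 202.6; c'Δl = 50.04; W sinα = 141.3
Slice 7: Δl = 3.0/cos51.5° = 4.819 m; N'_7 = 128·cos51.5° = 79.7; c'Δl = 73.25; W sinα = 100.2
Σc'Δl = 267.3 kN/m; ΣN' = 907.0 kN/m; ΣW sinα = 390.5 kN/m
Resisting = 267.3 + 907.0·tan28.6° = 267.3 + 494.5 = 761.9 kN/m
FS = 761.9 / 390.5 = 1.951

FS = 1.95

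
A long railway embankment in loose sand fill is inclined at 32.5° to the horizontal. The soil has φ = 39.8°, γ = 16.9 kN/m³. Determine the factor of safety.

FS = 1.31

For a dry cohesionless infinite slope the factor of safety is FS = tanφ / tanβ.
FS = tan39.8° / tan32.5° = 0.8332 / 0.6371 = 1.308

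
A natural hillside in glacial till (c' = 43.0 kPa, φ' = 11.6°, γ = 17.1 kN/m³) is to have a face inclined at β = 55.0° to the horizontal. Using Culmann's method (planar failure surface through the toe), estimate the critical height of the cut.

H_c = 29.52 m

Culmann's analysis gives the critical failure plane at α_cr = (β + φ')/2 = (55.0 + 11.6)/2 = 33.3°, and the critical height
H_c = (4c'/γ) · sinβ cosφ' / [1 − cos(β − φ')]
    = (4·43.0/17.1) · sin55.0°·cos11.6° / [1 − cos(43.4°)]
    = 10.058 · 0.8192·0.9796 / [1 − 0.7266]
    = 10.058 · 0.8024 / 0.2734
    = 29.52 m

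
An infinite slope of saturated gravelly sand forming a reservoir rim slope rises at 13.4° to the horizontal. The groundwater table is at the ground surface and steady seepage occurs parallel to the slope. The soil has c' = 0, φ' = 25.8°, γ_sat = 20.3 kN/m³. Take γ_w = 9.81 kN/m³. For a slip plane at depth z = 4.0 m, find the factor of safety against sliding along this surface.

FS = 1.05

With seepage parallel to the slope and the water table at the surface, the effective normal stress on the slip plane uses the buoyant unit weight γ' = γ_sat − γ_w while the driving shear stress uses γ_sat:
FS = [c' + γ' z cos²β tanφ'] / [γ_sat z sinβ cosβ]
(For c' = 0 this reduces to FS = (γ'/γ_sat)·tanφ'/tanβ.)
γ' = 20.3 − 9.81 = 10.49 kN/m³
Numerator = 0.0 + 10.49·4.0·cos²13.4°·tan25.8° = 0.0 + 10.49·4.0·0.9463·0.4834 = 19.195 kPa
Denominator = 20.3·4.0·sin13.4°·cos13.4° = 20.3·4.0·0.2317·0.9728 = 18.306 kPa
FS = 19.195 / 18.306 = 1.049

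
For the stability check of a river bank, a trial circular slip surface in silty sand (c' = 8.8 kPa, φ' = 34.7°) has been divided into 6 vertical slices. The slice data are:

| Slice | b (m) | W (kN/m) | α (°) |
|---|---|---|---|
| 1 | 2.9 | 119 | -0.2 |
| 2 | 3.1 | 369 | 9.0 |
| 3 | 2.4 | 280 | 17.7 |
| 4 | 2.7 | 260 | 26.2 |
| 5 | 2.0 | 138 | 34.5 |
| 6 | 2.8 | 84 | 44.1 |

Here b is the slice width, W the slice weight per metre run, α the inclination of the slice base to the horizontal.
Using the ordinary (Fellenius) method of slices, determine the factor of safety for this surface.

FS = 2.43

Ordinary method of slices: FS = Σ[c'·Δl_i + (W_i cosα_i)·tanφ'] / Σ W_i sinα_i, with Δl_i = b_i / cosα_i.
Slice 1: Δl = 2.9/cos(-0.2°) = 2.900 m; N'_1 = 119·cos(-0.2°) = 119.0; c'Δl = 25.52; W sinα = -0.4
Slice 2: Δl = 3.1/cos9.0° = 3.139 m; N'_2 = 369·cos9.0° = 364.5; c'Δl = 27.62; W sinα = 57.7
Slice 3: Δl = 2.4/cos17.7° = 2.519 m; N'_3 = 280·cos17.7° = 266.7; c'Δl = 22.17; W sinα = 85.1
Slice 4: Δl = 2.7/cos26.2° = 3.009 m; N'_4 = 260·cos26.2° = 233.3; c'Δl = 26.48; W sinα = 114.8
Slice 5: Δl = 2.0/cos34.5° = 2.427 m; N'_5 = 138·cos34.5° = 113.7; c'Δl = 21.36; W sinα = 78.2
Slice 6: Δl = 2.8/cos44.1° = 3.899 m; N'_6 = 84·cos44.1° = 60.3; c'Δl = 34.31; W sinα = 58.5
Σc'Δl = 157.5 kN/m; ΣN' = 1157.5 kN/m; ΣW sinα = 393.9 kN/m
Resisting = 157.5 + 1157.5·tan34.7° = 157.5 + 801.5 = 959.0 kN/m
FS = 959.0 / 393.9 = 2.435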